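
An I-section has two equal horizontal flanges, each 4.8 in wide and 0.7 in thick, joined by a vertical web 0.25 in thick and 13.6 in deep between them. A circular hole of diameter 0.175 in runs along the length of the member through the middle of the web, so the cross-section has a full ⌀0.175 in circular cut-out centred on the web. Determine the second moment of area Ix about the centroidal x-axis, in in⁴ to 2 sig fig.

Break the section into simple shapes (no overlaps), measuring from the bottom-left corner of the bounding box.
Bottom flange: 4.8 × 0.7, A = 3.36 in², y = 0.35 in, Ī = 0.1372 in⁴.
Web: 0.25 × 13.6, A = 3.4 in², y = 7.5 in, Ī = 52.41 in⁴.
Top flange: 4.8 × 0.7, A = 3.36 in², y = 14.65 in, Ī = 0.1372 in⁴.
Hole (subtracted): ⌀0.175, A = 0.02405 in², y = 7.5 in, Ī = 0.00004604 in⁴.
By symmetry the centroid is at mid-height, ȳ = 7.5 in.
Transfer each piece to the centroidal x-axis using Ī + A·d² with d = y − 7.5:
  bottom flange: d = -7.15 in → contributes +171.9 in⁴
  web: d = 0 in → contributes +52.41 in⁴
  top flange: d = 7.15 in → contributes +171.9 in⁴
  hole: d = 0 in → contributes −0.00004604 in⁴
Total I = 396.2 in⁴.

Ix ≈ 400 in⁴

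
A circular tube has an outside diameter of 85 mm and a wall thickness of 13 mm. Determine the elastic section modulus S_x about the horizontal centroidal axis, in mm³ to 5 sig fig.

Decompose the section into non-overlapping parts with the origin at the bottom-left of its bounding rectangle.
Outer circle: ⌀85, A = 5674.502 mm², y = 42.5 mm, Ī = 2 562 392 mm⁴.
Bore (subtracted): ⌀59, A = 2733.971 mm², y = 42.5 mm, Ī = 594809.6 mm⁴.
By symmetry the centroid is at mid-height, ȳ = 42.5 mm.
All pieces are centred on the horizontal centroidal axis, so I = ΣĪ (holes subtracted) = 1 967 583 mm⁴.
Extreme fibre distance c = 42.5 mm; S = I/c = 46296.06 mm³.

S_x ≈ 4.6296 × 10⁴ mm³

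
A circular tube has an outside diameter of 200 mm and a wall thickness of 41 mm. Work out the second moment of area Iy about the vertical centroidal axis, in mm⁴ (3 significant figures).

Decompose the section into non-overlapping parts with the origin at the bottom-left of its bounding rectangle.
Outer circle: ⌀200, A = 31 416 mm², x = 100 mm, Ī = 78 539 816 mm⁴.
Bore (subtracted): ⌀118, A = 10 936 mm², x = 100 mm, Ī = 9 516 953 mm⁴.
By symmetry the centroid is at mid-width, x̄ = 100 mm.
All pieces are centred on the vertical centroidal axis, so I = ΣĪ (holes subtracted) = 69 022 863 mm⁴.

Iy ≈ 6.90 × 10⁷ mm⁴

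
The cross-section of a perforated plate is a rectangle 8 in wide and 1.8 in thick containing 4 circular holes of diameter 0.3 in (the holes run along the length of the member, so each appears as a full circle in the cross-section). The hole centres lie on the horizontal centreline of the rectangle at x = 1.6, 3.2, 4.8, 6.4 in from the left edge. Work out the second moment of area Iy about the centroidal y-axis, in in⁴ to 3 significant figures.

Decompose the section into non-overlapping parts with the origin at the bottom-left of its bounding rectangle.
Plate: 8 × 1.8, A = 14.4 in², x = 4 in, Ī = 76.8 in⁴.
Hole 1 (subtracted): ⌀0.3, A = 0.070686 in², x = 1.6 in, Ī = 0.00039761 in⁴.
Hole 2 (subtracted): ⌀0.3, A = 0.070686 in², x = 3.2 in, Ī = 0.00039761 in⁴.
Hole 3 (subtracted): ⌀0.3, A = 0.070686 in², x = 4.8 in, Ī = 0.00039761 in⁴.
Hole 4 (subtracted): ⌀0.3, A = 0.070686 in², x = 6.4 in, Ī = 0.00039761 in⁴.
By symmetry the centroid is at mid-width, x̄ = 4 in.
Transfer each piece to the centroidal y-axis using Ī + A·d² with d = x − 4:
  plate: d = 0 in → contributes +76.8 in⁴
  hole 1: d = -2.4 in → contributes −0.40755 in⁴
  hole 2: d = -0.8 in → contributes −0.045637 in⁴
  hole 3: d = 0.8 in → contributes −0.045637 in⁴
  hole 4: d = 2.4 in → contributes −0.40755 in⁴
Total I = 75.894 in⁴.

Iy ≈ 75.9 in⁴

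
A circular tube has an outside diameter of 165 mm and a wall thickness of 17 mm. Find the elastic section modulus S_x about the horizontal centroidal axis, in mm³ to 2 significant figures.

S_x ≈ 2.7 × 10⁵ mm³

Decompose the section into non-overlapping parts with the origin at the bottom-left of its bounding rectangle.
Outer circle: ⌀165, A = 21 382 mm², y = 82.5 mm, Ī = 36 383 601 mm⁴.
Bore (subtracted): ⌀131, A = 13 478 mm², y = 82.5 mm, Ī = 14 456 231 mm⁴.
By symmetry the centroid is at mid-height, ȳ = 82.5 mm.
All pieces are centred on the horizontal centroidal axis, so I = ΣĪ (holes subtracted) = 21 927 370 mm⁴.
Extreme fibre distance c = 82.5 mm; S = I/c = 265 786 mm³.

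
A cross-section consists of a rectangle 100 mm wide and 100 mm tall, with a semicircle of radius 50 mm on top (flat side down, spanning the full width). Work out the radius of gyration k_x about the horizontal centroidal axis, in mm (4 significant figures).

k_x ≈ 40.92 mm

Treat the section as a set of non-overlapping primitives; coordinates are from the bounding-box lower-left.
Rectangular body: 100 × 100, A = 10 000 mm², y = 50 mm, Ī = 8 333 333 mm⁴.
Semicircular cap: semicircle r = 50, A = 3926.99 mm², y = 121.221 mm, Ī = 685 981 mm⁴.
Centroid: ȳ = ΣA·y / ΣA = 70.0821 mm.
Transfer each piece to the horizontal centroidal axis using Ī + A·d² with d = y − 70.0821:
  rectangular body: d = -20.0821 mm → contributes +12 366 231 mm⁴
  semicircular cap: d = 51.1386 mm → contributes +10 955 670 mm⁴
Total I = 23 321 901 mm⁴.
Radius of gyration: k = √(I/A) = √(23 321 901 / 13 927) = 40.9217 mm.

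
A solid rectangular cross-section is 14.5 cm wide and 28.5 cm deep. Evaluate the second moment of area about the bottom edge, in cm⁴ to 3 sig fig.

The section: 14.5 × 28.5, A = 413.25 cm², y = 14.25 cm, Ī = 27 972 cm⁴.
Transfer it to the bottom edge using Ī + A·d² with d = y − 0:
  the section: d = 14.25 cm → contributes +111 887 cm⁴
Total I = 111 887 cm⁴.

I_base ≈ 1.12 × 10⁵ cm⁴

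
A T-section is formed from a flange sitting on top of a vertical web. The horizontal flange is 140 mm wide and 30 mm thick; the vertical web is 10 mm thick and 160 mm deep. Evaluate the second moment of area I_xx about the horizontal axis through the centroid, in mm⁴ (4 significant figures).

I_xx ≈ 1.418 × 10⁷ mm⁴

Break the section into simple shapes (no overlaps), measuring from the bottom-left corner of the bounding box.
Flange: 140 × 30, A = 4 200 mm², y = 175 mm, Ī = 315 000 mm⁴.
Web: 10 × 160, A = 1 600 mm², y = 80 mm, Ī = 3 413 333 mm⁴.
Centroid: ȳ = ΣA·y / ΣA = 148.793 mm.
Transfer each piece to the horizontal axis through the centroid using Ī + A·d² with d = y − 148.793:
  flange: d = 26.2069 mm → contributes +3 199 566 mm⁴
  web: d = -68.7931 mm → contributes +10 985 319 mm⁴
Total I = 14 184 885 mm⁴.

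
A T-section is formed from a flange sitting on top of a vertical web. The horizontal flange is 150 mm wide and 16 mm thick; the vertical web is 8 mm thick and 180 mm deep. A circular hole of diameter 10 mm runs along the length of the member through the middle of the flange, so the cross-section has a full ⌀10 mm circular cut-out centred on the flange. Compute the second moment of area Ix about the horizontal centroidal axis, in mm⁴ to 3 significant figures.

Ix ≈ 1.25 × 10⁷ mm⁴

Decompose the section into non-overlapping parts with the origin at the bottom-left of its bounding rectangle.
Flange: 150 × 16, A = 2 400 mm², y = 188 mm, Ī = 51 200 mm⁴.
Web: 8 × 180, A = 1 440 mm², y = 90 mm, Ī = 3 888 000 mm⁴.
Hole (subtracted): ⌀10, A = 78.54 mm², y = 188 mm, Ī = 490.87 mm⁴.
Centroid: ȳ = ΣA·y / ΣA = 150.48 mm.
Transfer each piece to the horizontal centroidal axis using Ī + A·d² with d = y − 150.48:
  flange: d = 37.517 mm → contributes +3 429 323 mm⁴
  web: d = -60.483 mm → contributes +9 155 738 mm⁴
  hole: d = 37.517 mm → contributes −111 040 mm⁴
Total I = 12 474 021 mm⁴.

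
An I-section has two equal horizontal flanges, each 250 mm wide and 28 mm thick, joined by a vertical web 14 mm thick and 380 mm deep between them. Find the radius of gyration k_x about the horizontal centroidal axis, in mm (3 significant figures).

Split into non-overlapping primitives; take the origin at the lower-left of the bounding box.
Bottom flange: 250 × 28, A = 7 000 mm², y = 14 mm, Ī = 457 333 mm⁴.
Web: 14 × 380, A = 5 320 mm², y = 218 mm, Ī = 64 017 333 mm⁴.
Top flange: 250 × 28, A = 7 000 mm², y = 422 mm, Ī = 457 333 mm⁴.
By symmetry the centroid is at mid-height, ȳ = 218 mm.
Transfer each piece to the horizontal centroidal axis using Ī + A·d² with d = y − 218:
  bottom flange: d = -204 mm → contributes +291 769 333 mm⁴
  web: d = 0 mm → contributes +64 017 333 mm⁴
  top flange: d = 204 mm → contributes +291 769 333 mm⁴
Total I = 647 556 000 mm⁴.
Radius of gyration: k = √(I/A) = √(647 556 000 / 19 320) = 183.08 mm.

k_x ≈ 183 mm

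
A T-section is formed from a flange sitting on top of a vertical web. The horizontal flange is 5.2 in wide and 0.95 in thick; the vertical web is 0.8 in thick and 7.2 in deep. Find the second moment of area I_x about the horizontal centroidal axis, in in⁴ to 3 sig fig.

I_x ≈ 69.4 in⁴

Split into non-overlapping primitives; take the origin at the lower-left of the bounding box.
Flange: 5.2 × 0.95, A = 4.94 in², y = 7.675 in, Ī = 0.37153 in⁴.
Web: 0.8 × 7.2, A = 5.76 in², y = 3.6 in, Ī = 24.883 in⁴.
Centroid: ȳ = ΣA·y / ΣA = 5.4814 in.
Transfer each piece to the horizontal centroidal axis using Ī + A·d² with d = y − 5.4814:
  flange: d = 2.1936 in → contributes +24.143 in⁴
  web: d = -1.8814 in → contributes +45.271 in⁴
Total I = 69.414 in⁴.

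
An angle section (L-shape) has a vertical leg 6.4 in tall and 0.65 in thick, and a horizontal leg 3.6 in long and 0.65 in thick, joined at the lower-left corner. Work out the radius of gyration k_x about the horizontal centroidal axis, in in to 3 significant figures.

k_x ≈ 2.03 in

Split into non-overlapping primitives; take the origin at the lower-left of the bounding box.
Vertical leg: 0.65 × 6.4, A = 4.16 in², y = 3.2 in, Ī = 14.199 in⁴.
Horizontal leg (remainder): 2.95 × 0.65, A = 1.9175 in², y = 0.325 in, Ī = 0.067512 in⁴.
Centroid: ȳ = ΣA·y / ΣA = 2.2929 in.
Transfer each piece to the horizontal centroidal axis using Ī + A·d² with d = y − 2.2929:
  vertical leg: d = 0.90709 in → contributes +17.622 in⁴
  horizontal leg (remainder): d = -1.9679 in → contributes +7.4934 in⁴
Total I = 25.116 in⁴.
Radius of gyration: k = √(I/A) = √(25.116 / 6.0775) = 2.0329 in.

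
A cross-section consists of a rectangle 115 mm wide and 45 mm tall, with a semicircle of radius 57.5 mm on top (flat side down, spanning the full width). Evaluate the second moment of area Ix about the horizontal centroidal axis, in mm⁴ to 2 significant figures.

Treat the section as a set of non-overlapping primitives; coordinates are from the bounding-box lower-left.
Rectangular body: 115 × 45, A = 5 175 mm², y = 22.5 mm, Ī = 873 281 mm⁴.
Semicircular cap: semicircle r = 57.5, A = 5 193 mm², y = 69.4 mm, Ī = 1 199 785 mm⁴.
Centroid: ȳ = ΣA·y / ΣA = 45.99 mm.
Transfer each piece to the horizontal centroidal axis using Ī + A·d² with d = y − 45.99:
  rectangular body: d = -23.49 mm → contributes +3 729 618 mm⁴
  semicircular cap: d = 23.41 mm → contributes +4 045 978 mm⁴
Total I = 7 775 596 mm⁴.

Ix ≈ 7.8 × 10⁶ mm⁴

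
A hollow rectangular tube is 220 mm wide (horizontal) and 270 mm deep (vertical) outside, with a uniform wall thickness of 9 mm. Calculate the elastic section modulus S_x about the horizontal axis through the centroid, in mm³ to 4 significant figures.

S_x ≈ 6.776 × 10⁵ mm³

Decompose the section into non-overlapping parts with the origin at the bottom-left of its bounding rectangle.
Outer rectangle: 220 × 270, A = 59 400 mm², y = 135 mm, Ī = 360 855 000 mm⁴.
Inner void (subtracted): 202 × 252, A = 50 904 mm², y = 135 mm, Ī = 269 383 968 mm⁴.
By symmetry the centroid is at mid-height, ȳ = 135 mm.
All pieces are centred on the horizontal axis through the centroid, so I = ΣĪ (holes subtracted) = 91 471 032 mm⁴.
Extreme fibre distance c = 135 mm; S = I/c = 677 563 mm³.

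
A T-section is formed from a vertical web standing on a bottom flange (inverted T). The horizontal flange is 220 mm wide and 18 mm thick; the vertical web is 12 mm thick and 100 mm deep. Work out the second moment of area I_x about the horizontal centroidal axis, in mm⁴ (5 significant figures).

Break the section into simple shapes (no overlaps), measuring from the bottom-left corner of the bounding box.
Flange: 220 × 18, A = 3 960 mm², y = 9 mm, Ī = 106 920 mm⁴.
Web: 12 × 100, A = 1 200 mm², y = 68 mm, Ī = 1 000 000 mm⁴.
Centroid: ȳ = ΣA·y / ΣA = 22.72093 mm.
Transfer each piece to the horizontal centroidal axis using Ī + A·d² with d = y − 22.72093:
  flange: d = -13.72093 mm → contributes +852445.1 mm⁴
  web: d = 45.27907 mm → contributes +3 460 233 mm⁴
Total I = 4 312 678 mm⁴.

I_x ≈ 4.3127 × 10⁶ mm⁴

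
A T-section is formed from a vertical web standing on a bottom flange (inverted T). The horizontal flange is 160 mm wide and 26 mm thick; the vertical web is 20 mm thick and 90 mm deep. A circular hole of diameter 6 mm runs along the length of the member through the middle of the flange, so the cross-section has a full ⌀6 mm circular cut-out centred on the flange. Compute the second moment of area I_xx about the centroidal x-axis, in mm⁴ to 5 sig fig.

Split into non-overlapping primitives; take the origin at the lower-left of the bounding box.
Flange: 160 × 26, A = 4 160 mm², y = 13 mm, Ī = 234346.7 mm⁴.
Web: 20 × 90, A = 1 800 mm², y = 71 mm, Ī = 1 215 000 mm⁴.
Hole (subtracted): ⌀6, A = 28.27433 mm², y = 13 mm, Ī = 63.61725 mm⁴.
Centroid: ȳ = ΣA·y / ΣA = 30.60027 mm.
Transfer each piece to the centroidal x-axis using Ī + A·d² with d = y − 30.60027:
  flange: d = -17.60027 mm → contributes +1 522 988 mm⁴
  web: d = 40.39973 mm → contributes +4 152 848 mm⁴
  hole: d = -17.60027 mm → contributes −8822.148 mm⁴
Total I = 5 667 014 mm⁴.

I_xx ≈ 5.6670 × 10⁶ mm⁴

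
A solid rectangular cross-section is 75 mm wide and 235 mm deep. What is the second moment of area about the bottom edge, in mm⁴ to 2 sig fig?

I_base ≈ 3.2 × 10⁸ mm⁴

The section: 75 × 235, A = 17 625 mm², y = 117.5 mm, Ī = 81 111 719 mm⁴.
Transfer it to a horizontal axis along the bottom face using Ī + A·d² with d = y − 0:
  the section: d = 117.5 mm → contributes +324 446 875 mm⁴
Total I = 324 446 875 mm⁴.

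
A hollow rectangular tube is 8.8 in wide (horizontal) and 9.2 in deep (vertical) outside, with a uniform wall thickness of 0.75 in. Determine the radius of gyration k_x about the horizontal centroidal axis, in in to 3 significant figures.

Break the section into simple shapes (no overlaps), measuring from the bottom-left corner of the bounding box.
Outer rectangle: 8.8 × 9.2, A = 80.96 in², y = 4.6 in, Ī = 571.04 in⁴.
Inner void (subtracted): 7.3 × 7.7, A = 56.21 in², y = 4.6 in, Ī = 277.72 in⁴.
By symmetry the centroid is at mid-height, ȳ = 4.6 in.
All pieces are centred on the horizontal centroidal axis, so I = ΣĪ (holes subtracted) = 293.31 in⁴.
Radius of gyration: k = √(I/A) = √(293.31 / 24.75) = 3.4425 in.

k_x ≈ 3.44 in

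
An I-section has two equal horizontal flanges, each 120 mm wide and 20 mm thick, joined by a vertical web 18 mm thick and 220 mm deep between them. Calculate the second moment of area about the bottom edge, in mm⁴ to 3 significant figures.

I_base ≈ 2.33 × 10⁸ mm⁴

Decompose the section into non-overlapping parts with the origin at the bottom-left of its bounding rectangle.
Bottom flange: 120 × 20, A = 2 400 mm², y = 10 mm, Ī = 80 000 mm⁴.
Web: 18 × 220, A = 3 960 mm², y = 130 mm, Ī = 15 972 000 mm⁴.
Top flange: 120 × 20, A = 2 400 mm², y = 250 mm, Ī = 80 000 mm⁴.
Transfer each piece to the base of the section using Ī + A·d² with d = y − 0:
  bottom flange: d = 10 mm → contributes +320 000 mm⁴
  web: d = 130 mm → contributes +82 896 000 mm⁴
  top flange: d = 250 mm → contributes +150 080 000 mm⁴
Total I = 233 296 000 mm⁴.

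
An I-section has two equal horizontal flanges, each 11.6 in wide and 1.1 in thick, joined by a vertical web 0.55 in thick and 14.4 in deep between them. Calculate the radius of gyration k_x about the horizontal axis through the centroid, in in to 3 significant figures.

k_x ≈ 7.07 in

Decompose the section into non-overlapping parts with the origin at the bottom-left of its bounding rectangle.
Bottom flange: 11.6 × 1.1, A = 12.76 in², y = 0.55 in, Ī = 1.2866 in⁴.
Web: 0.55 × 14.4, A = 7.92 in², y = 8.3 in, Ī = 136.86 in⁴.
Top flange: 11.6 × 1.1, A = 12.76 in², y = 16.05 in, Ī = 1.2866 in⁴.
By symmetry the centroid is at mid-height, ȳ = 8.3 in.
Transfer each piece to the horizontal axis through the centroid using Ī + A·d² with d = y − 8.3:
  bottom flange: d = -7.75 in → contributes +767.68 in⁴
  web: d = 0 in → contributes +136.86 in⁴
  top flange: d = 7.75 in → contributes +767.68 in⁴
Total I = 1672.2 in⁴.
Radius of gyration: k = √(I/A) = √(1672.2 / 33.44) = 7.0715 in.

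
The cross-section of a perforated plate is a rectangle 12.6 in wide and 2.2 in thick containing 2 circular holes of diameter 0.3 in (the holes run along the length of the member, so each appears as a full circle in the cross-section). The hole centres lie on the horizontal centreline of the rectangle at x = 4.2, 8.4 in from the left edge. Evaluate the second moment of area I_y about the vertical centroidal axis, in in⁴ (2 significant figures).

I_y ≈ 370 in⁴

Break the section into simple shapes (no overlaps), measuring from the bottom-left corner of the bounding box.
Plate: 12.6 × 2.2, A = 27.72 in², x = 6.3 in, Ī = 366.7 in⁴.
Hole 1 (subtracted): ⌀0.3, A = 0.07069 in², x = 4.2 in, Ī = 0.0003976 in⁴.
Hole 2 (subtracted): ⌀0.3, A = 0.07069 in², x = 8.4 in, Ī = 0.0003976 in⁴.
By symmetry the centroid is at mid-width, x̄ = 6.3 in.
Transfer each piece to the vertical centroidal axis using Ī + A·d² with d = x − 6.3:
  plate: d = 0 in → contributes +366.7 in⁴
  hole 1: d = -2.1 in → contributes −0.3121 in⁴
  hole 2: d = 2.1 in → contributes −0.3121 in⁴
Total I = 366.1 in⁴.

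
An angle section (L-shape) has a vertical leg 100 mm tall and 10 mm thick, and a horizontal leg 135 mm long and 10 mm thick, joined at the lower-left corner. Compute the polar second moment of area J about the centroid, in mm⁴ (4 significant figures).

J ≈ 6.136 × 10⁶ mm⁴

Decompose the section into non-overlapping parts with the origin at the bottom-left of its bounding rectangle.
Vertical leg: 10 × 100, A = 1 000 mm², y = 50 mm, Ī = 833 333 mm⁴.
Horizontal leg (remainder): 125 × 10, A = 1 250 mm², y = 5 mm, Ī = 10416.7 mm⁴.
Centroid: ȳ = ΣA·y / ΣA = 25 mm.
Transfer each piece to the centroidal x-axis using Ī + A·d² with d = y − 25:
  vertical leg: d = 25 mm → contributes +1 458 333 mm⁴
  horizontal leg (remainder): d = -20 mm → contributes +510 417 mm⁴
Total I = 1 968 750 mm⁴.
For the y-axis: x̄ = 42.5 mm.
Repeating about the centroidal y-axis gives I_y = 4 167 188 mm⁴.
Polar second moment: J = I_x + I_y = 6 135 938 mm⁴.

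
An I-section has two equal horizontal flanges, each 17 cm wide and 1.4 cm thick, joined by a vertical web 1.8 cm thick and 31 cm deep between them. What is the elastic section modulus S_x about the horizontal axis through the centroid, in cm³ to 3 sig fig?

Decompose the section into non-overlapping parts with the origin at the bottom-left of its bounding rectangle.
Bottom flange: 17 × 1.4, A = 23.8 cm², y = 0.7 cm, Ī = 3.8873 cm⁴.
Web: 1.8 × 31, A = 55.8 cm², y = 16.9 cm, Ī = 4468.7 cm⁴.
Top flange: 17 × 1.4, A = 23.8 cm², y = 33.1 cm, Ī = 3.8873 cm⁴.
By symmetry the centroid is at mid-height, ȳ = 16.9 cm.
Transfer each piece to the horizontal axis through the centroid using Ī + A·d² with d = y − 16.9:
  bottom flange: d = -16.2 cm → contributes +6 250 cm⁴
  web: d = 0 cm → contributes +4468.7 cm⁴
  top flange: d = 16.2 cm → contributes +6 250 cm⁴
Total I = 16 969 cm⁴.
Extreme fibre distance c = 16.9 cm; S = I/c = 1004.1 cm³.

S_x ≈ 1000 cm³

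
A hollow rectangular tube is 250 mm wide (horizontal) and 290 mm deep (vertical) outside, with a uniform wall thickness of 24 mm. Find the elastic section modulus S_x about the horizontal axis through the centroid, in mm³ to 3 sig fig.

S_x ≈ 1.86 × 10⁶ mm³

Split into non-overlapping primitives; take the origin at the lower-left of the bounding box.
Outer rectangle: 250 × 290, A = 72 500 mm², y = 145 mm, Ī = 508 104 167 mm⁴.
Inner void (subtracted): 202 × 242, A = 48 884 mm², y = 145 mm, Ī = 238 570 215 mm⁴.
By symmetry the centroid is at mid-height, ȳ = 145 mm.
All pieces are centred on the horizontal axis through the centroid, so I = ΣĪ (holes subtracted) = 269 533 952 mm⁴.
Extreme fibre distance c = 145 mm; S = I/c = 1 858 855 mm³.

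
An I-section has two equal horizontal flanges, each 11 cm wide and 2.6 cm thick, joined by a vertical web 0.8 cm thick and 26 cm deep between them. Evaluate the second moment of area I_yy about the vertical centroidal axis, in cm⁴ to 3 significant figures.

Decompose the section into non-overlapping parts with the origin at the bottom-left of its bounding rectangle.
Bottom flange: 11 × 2.6, A = 28.6 cm², x = 5.5 cm, Ī = 288.38 cm⁴.
Web: 0.8 × 26, A = 20.8 cm², x = 5.5 cm, Ī = 1.1093 cm⁴.
Top flange: 11 × 2.6, A = 28.6 cm², x = 5.5 cm, Ī = 288.38 cm⁴.
By symmetry the centroid is at mid-width, x̄ = 5.5 cm.
All pieces are centred on the vertical centroidal axis, so I = ΣĪ = 577.88 cm⁴.

I_yy ≈ 578 cm⁴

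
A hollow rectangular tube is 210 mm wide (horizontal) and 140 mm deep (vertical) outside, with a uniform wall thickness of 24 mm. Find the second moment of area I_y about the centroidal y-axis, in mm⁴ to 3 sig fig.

Decompose the section into non-overlapping parts with the origin at the bottom-left of its bounding rectangle.
Outer rectangle: 210 × 140, A = 29 400 mm², x = 105 mm, Ī = 108 045 000 mm⁴.
Inner void (subtracted): 162 × 92, A = 14 904 mm², x = 105 mm, Ī = 32 595 048 mm⁴.
By symmetry the centroid is at mid-width, x̄ = 105 mm.
All pieces are centred on the centroidal y-axis, so I = ΣĪ (holes subtracted) = 75 449 952 mm⁴.

I_y ≈ 7.54 × 10⁷ mm⁴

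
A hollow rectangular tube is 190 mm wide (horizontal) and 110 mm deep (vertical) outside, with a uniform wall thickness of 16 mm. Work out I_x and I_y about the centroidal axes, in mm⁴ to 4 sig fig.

I_x ≈ 1.483 × 10⁷ mm⁴, I_y ≈ 3.724 × 10⁷ mm⁴

Decompose the section into non-overlapping parts with the origin at the bottom-left of its bounding rectangle.
Outer rectangle: 190 × 110, A = 20 900 mm², y = 55 mm, Ī = 21 074 167 mm⁴.
Inner void (subtracted): 158 × 78, A = 12 324 mm², y = 55 mm, Ī = 6 248 268 mm⁴.
By symmetry the centroid is at mid-height, ȳ = 55 mm.
All pieces are centred on the centroidal x-axis, so I = ΣĪ (holes subtracted) = 14 825 899 mm⁴.
Repeating about the centroidal y-axis gives I_y = 37 236 139 mm⁴.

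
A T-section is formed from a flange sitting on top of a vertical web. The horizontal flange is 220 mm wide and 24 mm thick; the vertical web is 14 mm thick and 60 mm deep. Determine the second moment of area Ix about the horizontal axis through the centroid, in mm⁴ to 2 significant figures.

Split into non-overlapping primitives; take the origin at the lower-left of the bounding box.
Flange: 220 × 24, A = 5 280 mm², y = 72 mm, Ī = 253 440 mm⁴.
Web: 14 × 60, A = 840 mm², y = 30 mm, Ī = 252 000 mm⁴.
Centroid: ȳ = ΣA·y / ΣA = 66.24 mm.
Transfer each piece to the horizontal axis through the centroid using Ī + A·d² with d = y − 66.24:
  flange: d = 5.765 mm → contributes +428 904 mm⁴
  web: d = -36.24 mm → contributes +1 354 917 mm⁴
Total I = 1 783 821 mm⁴.

Ix ≈ 1.8 × 10⁶ mm⁴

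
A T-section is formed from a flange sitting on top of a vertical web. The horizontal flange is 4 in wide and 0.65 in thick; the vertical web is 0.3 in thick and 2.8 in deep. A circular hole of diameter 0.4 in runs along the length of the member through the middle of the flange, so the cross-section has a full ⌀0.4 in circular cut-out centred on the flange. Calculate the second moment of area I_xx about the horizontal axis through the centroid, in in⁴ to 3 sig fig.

I_xx ≈ 2.51 in⁴

Treat the section as a set of non-overlapping primitives; coordinates are from the bounding-box lower-left.
Flange: 4 × 0.65, A = 2.6 in², y = 3.125 in, Ī = 0.091542 in⁴.
Web: 0.3 × 2.8, A = 0.84 in², y = 1.4 in, Ī = 0.5488 in⁴.
Hole (subtracted): ⌀0.4, A = 0.12566 in², y = 3.125 in, Ī = 0.0012566 in⁴.
Centroid: ȳ = ΣA·y / ΣA = 2.6878 in.
Transfer each piece to the horizontal axis through the centroid using Ī + A·d² with d = y − 2.6878:
  flange: d = 0.43719 in → contributes +0.5885 in⁴
  web: d = -1.2878 in → contributes +1.9419 in⁴
  hole: d = 0.43719 in → contributes −0.025276 in⁴
Total I = 2.5051 in⁴.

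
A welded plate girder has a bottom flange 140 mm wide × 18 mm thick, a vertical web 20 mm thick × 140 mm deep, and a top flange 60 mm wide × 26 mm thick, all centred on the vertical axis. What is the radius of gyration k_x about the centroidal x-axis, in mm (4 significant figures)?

Split into non-overlapping primitives; take the origin at the lower-left of the bounding box.
Bottom plate: 140 × 18, A = 2 520 mm², y = 9 mm, Ī = 68 040 mm⁴.
Web plate: 20 × 140, A = 2 800 mm², y = 88 mm, Ī = 4 573 333 mm⁴.
Top plate: 60 × 26, A = 1 560 mm², y = 171 mm, Ī = 87 880 mm⁴.
Centroid: ȳ = ΣA·y / ΣA = 77.8837 mm.
Transfer each piece to the centroidal x-axis using Ī + A·d² with d = y − 77.8837:
  bottom plate: d = -68.8837 mm → contributes +12 025 357 mm⁴
  web plate: d = 10.1163 mm → contributes +4 859 883 mm⁴
  top plate: d = 93.1163 mm → contributes +13 614 081 mm⁴
Total I = 30 499 320 mm⁴.
Radius of gyration: k = √(I/A) = √(30 499 320 / 6 880) = 66.5811 mm.

k_x ≈ 66.58 mm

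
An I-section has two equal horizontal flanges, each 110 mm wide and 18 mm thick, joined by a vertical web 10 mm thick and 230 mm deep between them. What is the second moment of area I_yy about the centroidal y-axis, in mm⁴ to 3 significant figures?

I_yy ≈ 4.01 × 10⁶ mm⁴

Treat the section as a set of non-overlapping primitives; coordinates are from the bounding-box lower-left.
Bottom flange: 110 × 18, A = 1 980 mm², x = 55 mm, Ī = 1 996 500 mm⁴.
Web: 10 × 230, A = 2 300 mm², x = 55 mm, Ī = 19 167 mm⁴.
Top flange: 110 × 18, A = 1 980 mm², x = 55 mm, Ī = 1 996 500 mm⁴.
By symmetry the centroid is at mid-width, x̄ = 55 mm.
All pieces are centred on the centroidal y-axis, so I = ΣĪ = 4 012 167 mm⁴.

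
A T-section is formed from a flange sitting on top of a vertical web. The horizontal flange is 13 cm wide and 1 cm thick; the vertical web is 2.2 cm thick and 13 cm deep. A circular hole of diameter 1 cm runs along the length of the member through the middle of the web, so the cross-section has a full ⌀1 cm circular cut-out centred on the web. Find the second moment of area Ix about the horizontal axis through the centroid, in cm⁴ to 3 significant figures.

Treat the section as a set of non-overlapping primitives; coordinates are from the bounding-box lower-left.
Flange: 13 × 1, A = 13 cm², y = 13.5 cm, Ī = 1.0833 cm⁴.
Web: 2.2 × 13, A = 28.6 cm², y = 6.5 cm, Ī = 402.78 cm⁴.
Hole (subtracted): ⌀1, A = 0.7854 cm², y = 6.5 cm, Ī = 0.049087 cm⁴.
Centroid: ȳ = ΣA·y / ΣA = 8.7296 cm.
Transfer each piece to the horizontal axis through the centroid using Ī + A·d² with d = y − 8.7296:
  flange: d = 4.7704 cm → contributes +296.92 cm⁴
  web: d = -2.2296 cm → contributes +544.96 cm⁴
  hole: d = -2.2296 cm → contributes −3.9534 cm⁴
Total I = 837.92 cm⁴.

Ix ≈ 838 cm⁴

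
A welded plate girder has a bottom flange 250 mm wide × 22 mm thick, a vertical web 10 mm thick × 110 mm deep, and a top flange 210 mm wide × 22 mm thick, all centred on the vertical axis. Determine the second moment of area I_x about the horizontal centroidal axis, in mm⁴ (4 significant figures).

I_x ≈ 4.530 × 10⁷ mm⁴

Break the section into simple shapes (no overlaps), measuring from the bottom-left corner of the bounding box.
Bottom plate: 250 × 22, A = 5 500 mm², y = 11 mm, Ī = 221 833 mm⁴.
Web plate: 10 × 110, A = 1 100 mm², y = 77 mm, Ī = 1 109 167 mm⁴.
Top plate: 210 × 22, A = 4 620 mm², y = 143 mm, Ī = 186 340 mm⁴.
Centroid: ȳ = ΣA·y / ΣA = 71.8235 mm.
Transfer each piece to the horizontal centroidal axis using Ī + A·d² with d = y − 71.8235:
  bottom plate: d = -60.8235 mm → contributes +20 569 093 mm⁴
  web plate: d = 5.17647 mm → contributes +1 138 642 mm⁴
  top plate: d = 71.1765 mm → contributes +23 591 676 mm⁴
Total I = 45 299 411 mm⁴.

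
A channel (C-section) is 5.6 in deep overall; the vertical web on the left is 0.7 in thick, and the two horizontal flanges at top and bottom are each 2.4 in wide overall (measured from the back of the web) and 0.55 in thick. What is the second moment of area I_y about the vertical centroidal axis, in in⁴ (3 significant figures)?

I_y ≈ 2.43 in⁴

Break the section into simple shapes (no overlaps), measuring from the bottom-left corner of the bounding box.
Web: 0.7 × 5.6, A = 3.92 in², x = 0.35 in, Ī = 0.16007 in⁴.
Top flange (beyond web): 1.7 × 0.55, A = 0.935 in², x = 1.55 in, Ī = 0.22518 in⁴.
Bottom flange (beyond web): 1.7 × 0.55, A = 0.935 in², x = 1.55 in, Ī = 0.22518 in⁴.
Centroid: x̄ = ΣA·x / ΣA = 0.73756 in.
Transfer each piece to the vertical centroidal axis using Ī + A·d² with d = x − 0.73756:
  web: d = -0.38756 in → contributes +0.74888 in⁴
  top flange (beyond web): d = 0.81244 in → contributes +0.84233 in⁴
  bottom flange (beyond web): d = 0.81244 in → contributes +0.84233 in⁴
Total I = 2.4335 in⁴.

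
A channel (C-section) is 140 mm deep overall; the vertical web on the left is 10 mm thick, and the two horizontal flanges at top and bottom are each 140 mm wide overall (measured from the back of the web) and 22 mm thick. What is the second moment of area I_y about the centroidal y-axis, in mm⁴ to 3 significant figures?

I_y ≈ 1.36 × 10⁷ mm⁴

Split into non-overlapping primitives; take the origin at the lower-left of the bounding box.
Web: 10 × 140, A = 1 400 mm², x = 5 mm, Ī = 11 667 mm⁴.
Top flange (beyond web): 130 × 22, A = 2 860 mm², x = 75 mm, Ī = 4 027 833 mm⁴.
Bottom flange (beyond web): 130 × 22, A = 2 860 mm², x = 75 mm, Ī = 4 027 833 mm⁴.
Centroid: x̄ = ΣA·x / ΣA = 61.236 mm.
Transfer each piece to the centroidal y-axis using Ī + A·d² with d = x − 61.236:
  web: d = -56.236 mm → contributes +4 439 142 mm⁴
  top flange (beyond web): d = 13.764 mm → contributes +4 569 657 mm⁴
  bottom flange (beyond web): d = 13.764 mm → contributes +4 569 657 mm⁴
Total I = 13 578 457 mm⁴.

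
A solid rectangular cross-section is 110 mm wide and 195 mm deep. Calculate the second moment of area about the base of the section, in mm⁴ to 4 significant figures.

The section: 110 × 195, A = 21 450 mm², y = 97.5 mm, Ī = 67 969 688 mm⁴.
Transfer it to a horizontal axis along the bottom face using Ī + A·d² with d = y − 0:
  the section: d = 97.5 mm → contributes +271 878 750 mm⁴
Total I = 271 878 750 mm⁴.

I_base ≈ 2.719 × 10⁸ mm⁴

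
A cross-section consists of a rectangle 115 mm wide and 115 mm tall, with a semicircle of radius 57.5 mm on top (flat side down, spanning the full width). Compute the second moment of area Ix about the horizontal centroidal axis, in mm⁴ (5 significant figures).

Ix ≈ 4.0790 × 10⁷ mm⁴

Split into non-overlapping primitives; take the origin at the lower-left of the bounding box.
Rectangular body: 115 × 115, A = 13 225 mm², y = 57.5 mm, Ī = 14 575 052 mm⁴.
Semicircular cap: semicircle r = 57.5, A = 5193.445 mm², y = 139.4038 mm, Ī = 1 199 785 mm⁴.
Centroid: ȳ = ΣA·y / ΣA = 80.59439 mm.
Transfer each piece to the horizontal centroidal axis using Ī + A·d² with d = y − 80.59439:
  rectangular body: d = -23.09439 mm → contributes +21 628 615 mm⁴
  semicircular cap: d = 58.80937 mm → contributes +19 161 535 mm⁴
Total I = 40 790 150 mm⁴.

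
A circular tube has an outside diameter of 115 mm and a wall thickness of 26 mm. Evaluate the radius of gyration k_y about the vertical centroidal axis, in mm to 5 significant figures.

Treat the section as a set of non-overlapping primitives; coordinates are from the bounding-box lower-left.
Outer circle: ⌀115, A = 10386.89 mm², x = 57.5 mm, Ī = 8 585 414 mm⁴.
Bore (subtracted): ⌀63, A = 3117.245 mm², x = 57.5 mm, Ī = 773271.7 mm⁴.
By symmetry the centroid is at mid-width, x̄ = 57.5 mm.
All pieces are centred on the vertical centroidal axis, so I = ΣĪ (holes subtracted) = 7 812 143 mm⁴.
Radius of gyration: k = √(I/A) = √(7 812 143 / 7269.645) = 32.78147 mm.

k_y ≈ 32.781 mm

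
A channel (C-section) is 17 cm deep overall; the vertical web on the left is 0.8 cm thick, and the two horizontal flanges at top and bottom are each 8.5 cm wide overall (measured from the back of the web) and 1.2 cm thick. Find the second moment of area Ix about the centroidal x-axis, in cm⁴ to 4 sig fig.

Ix ≈ 1483 cm⁴

Treat the section as a set of non-overlapping primitives; coordinates are from the bounding-box lower-left.
Web: 0.8 × 17, A = 13.6 cm², y = 8.5 cm, Ī = 327.533 cm⁴.
Top flange (beyond web): 7.7 × 1.2, A = 9.24 cm², y = 16.4 cm, Ī = 1.1088 cm⁴.
Bottom flange (beyond web): 7.7 × 1.2, A = 9.24 cm², y = 0.6 cm, Ī = 1.1088 cm⁴.
By symmetry the centroid is at mid-height, ȳ = 8.5 cm.
Transfer each piece to the centroidal x-axis using Ī + A·d² with d = y − 8.5:
  web: d = 0 cm → contributes +327.533 cm⁴
  top flange (beyond web): d = 7.9 cm → contributes +577.777 cm⁴
  bottom flange (beyond web): d = -7.9 cm → contributes +577.777 cm⁴
Total I = 1483.09 cm⁴.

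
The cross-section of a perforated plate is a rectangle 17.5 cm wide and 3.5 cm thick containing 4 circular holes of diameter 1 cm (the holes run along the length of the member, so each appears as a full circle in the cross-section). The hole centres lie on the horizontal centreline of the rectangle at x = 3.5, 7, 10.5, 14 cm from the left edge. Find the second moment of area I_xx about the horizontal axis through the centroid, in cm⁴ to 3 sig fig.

Decompose the section into non-overlapping parts with the origin at the bottom-left of its bounding rectangle.
Plate: 17.5 × 3.5, A = 61.25 cm², y = 1.75 cm, Ī = 62.526 cm⁴.
Hole 1 (subtracted): ⌀1, A = 0.7854 cm², y = 1.75 cm, Ī = 0.049087 cm⁴.
Hole 2 (subtracted): ⌀1, A = 0.7854 cm², y = 1.75 cm, Ī = 0.049087 cm⁴.
Hole 3 (subtracted): ⌀1, A = 0.7854 cm², y = 1.75 cm, Ī = 0.049087 cm⁴.
Hole 4 (subtracted): ⌀1, A = 0.7854 cm², y = 1.75 cm, Ī = 0.049087 cm⁴.
By symmetry the centroid is at mid-height, ȳ = 1.75 cm.
All pieces are centred on the horizontal axis through the centroid, so I = ΣĪ (holes subtracted) = 62.33 cm⁴.

I_xx ≈ 62.3 cm⁴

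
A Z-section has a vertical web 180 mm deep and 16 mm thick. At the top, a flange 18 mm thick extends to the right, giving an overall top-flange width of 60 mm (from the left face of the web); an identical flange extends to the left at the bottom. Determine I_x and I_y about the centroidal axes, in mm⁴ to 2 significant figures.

I_x ≈ 1.8 × 10⁷ mm⁴, I_y ≈ 1.7 × 10⁶ mm⁴

Break the section into simple shapes (no overlaps), measuring from the bottom-left corner of the bounding box.
Web: 16 × 180, A = 2 880 mm², y = 90 mm, Ī = 7 776 000 mm⁴.
Top flange (beyond web): 44 × 18, A = 792 mm², y = 171 mm, Ī = 21 384 mm⁴.
Bottom flange (beyond web): 44 × 18, A = 792 mm², y = 9 mm, Ī = 21 384 mm⁴.
Centroid: ȳ = ΣA·y / ΣA = 90 mm.
Transfer each piece to the centroidal x-axis using Ī + A·d² with d = y − 90:
  web: d = 0 mm → contributes +7 776 000 mm⁴
  top flange (beyond web): d = 81 mm → contributes +5 217 696 mm⁴
  bottom flange (beyond web): d = -81 mm → contributes +5 217 696 mm⁴
Total I = 18 211 392 mm⁴.
For the y-axis: x̄ = 52 mm.
Repeating about the centroidal y-axis gives I_y = 1 742 592 mm⁴.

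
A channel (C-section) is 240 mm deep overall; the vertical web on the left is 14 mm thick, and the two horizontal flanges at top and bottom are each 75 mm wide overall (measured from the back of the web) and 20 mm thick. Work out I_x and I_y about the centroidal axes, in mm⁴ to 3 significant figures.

Break the section into simple shapes (no overlaps), measuring from the bottom-left corner of the bounding box.
Web: 14 × 240, A = 3 360 mm², y = 120 mm, Ī = 16 128 000 mm⁴.
Top flange (beyond web): 61 × 20, A = 1 220 mm², y = 230 mm, Ī = 40 667 mm⁴.
Bottom flange (beyond web): 61 × 20, A = 1 220 mm², y = 10 mm, Ī = 40 667 mm⁴.
By symmetry the centroid is at mid-height, ȳ = 120 mm.
Transfer each piece to the centroidal x-axis using Ī + A·d² with d = y − 120:
  web: d = 0 mm → contributes +16 128 000 mm⁴
  top flange (beyond web): d = 110 mm → contributes +14 802 667 mm⁴
  bottom flange (beyond web): d = -110 mm → contributes +14 802 667 mm⁴
Total I = 45 733 333 mm⁴.
For the y-axis: x̄ = 22.776 mm.
Repeating about the centroidal y-axis gives I_y = 2 799 242 mm⁴.

I_x ≈ 4.57 × 10⁷ mm⁴, I_y ≈ 2.80 × 10⁶ mm⁴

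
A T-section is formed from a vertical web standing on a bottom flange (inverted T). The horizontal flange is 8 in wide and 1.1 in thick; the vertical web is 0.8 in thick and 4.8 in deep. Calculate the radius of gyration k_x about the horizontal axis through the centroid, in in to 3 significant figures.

Break the section into simple shapes (no overlaps), measuring from the bottom-left corner of the bounding box.
Flange: 8 × 1.1, A = 8.8 in², y = 0.55 in, Ī = 0.88733 in⁴.
Web: 0.8 × 4.8, A = 3.84 in², y = 3.5 in, Ī = 7.3728 in⁴.
Centroid: ȳ = ΣA·y / ΣA = 1.4462 in.
Transfer each piece to the horizontal axis through the centroid using Ī + A·d² with d = y − 1.4462:
  flange: d = -0.8962 in → contributes +7.9553 in⁴
  web: d = 2.0538 in → contributes +23.57 in⁴
Total I = 31.526 in⁴.
Radius of gyration: k = √(I/A) = √(31.526 / 12.64) = 1.5793 in.

k_x ≈ 1.58 in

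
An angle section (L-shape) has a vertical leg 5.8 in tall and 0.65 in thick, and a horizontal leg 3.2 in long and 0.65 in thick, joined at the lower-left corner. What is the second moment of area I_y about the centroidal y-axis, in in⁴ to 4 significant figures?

I_y ≈ 3.978 in⁴

Decompose the section into non-overlapping parts with the origin at the bottom-left of its bounding rectangle.
Vertical leg: 0.65 × 5.8, A = 3.77 in², x = 0.325 in, Ī = 0.132735 in⁴.
Horizontal leg (remainder): 2.55 × 0.65, A = 1.6575 in², x = 1.925 in, Ī = 0.898158 in⁴.
Centroid: x̄ = ΣA·x / ΣA = 0.813623 in.
Transfer each piece to the centroidal y-axis using Ī + A·d² with d = x − 0.813623:
  vertical leg: d = -0.488623 in → contributes +1.03283 in⁴
  horizontal leg (remainder): d = 1.11138 in → contributes +2.94543 in⁴
Total I = 3.97827 in⁴.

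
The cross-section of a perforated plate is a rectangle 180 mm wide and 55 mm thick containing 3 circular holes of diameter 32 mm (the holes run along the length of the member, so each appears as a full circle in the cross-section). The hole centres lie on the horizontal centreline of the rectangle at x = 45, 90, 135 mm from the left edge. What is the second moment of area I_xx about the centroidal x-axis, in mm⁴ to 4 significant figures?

I_xx ≈ 2.341 × 10⁶ mm⁴

Break the section into simple shapes (no overlaps), measuring from the bottom-left corner of the bounding box.
Plate: 180 × 55, A = 9 900 mm², y = 27.5 mm, Ī = 2 495 625 mm⁴.
Hole 1 (subtracted): ⌀32, A = 804.248 mm², y = 27.5 mm, Ī = 51471.9 mm⁴.
Hole 2 (subtracted): ⌀32, A = 804.248 mm², y = 27.5 mm, Ī = 51471.9 mm⁴.
Hole 3 (subtracted): ⌀32, A = 804.248 mm², y = 27.5 mm, Ī = 51471.9 mm⁴.
By symmetry the centroid is at mid-height, ȳ = 27.5 mm.
All pieces are centred on the centroidal x-axis, so I = ΣĪ (holes subtracted) = 2 341 209 mm⁴.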